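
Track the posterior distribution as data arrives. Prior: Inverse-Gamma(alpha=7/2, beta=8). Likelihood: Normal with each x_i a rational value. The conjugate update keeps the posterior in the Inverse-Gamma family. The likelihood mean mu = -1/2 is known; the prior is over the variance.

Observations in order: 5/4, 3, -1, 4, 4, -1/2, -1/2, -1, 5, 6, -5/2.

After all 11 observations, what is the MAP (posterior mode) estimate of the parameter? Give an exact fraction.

2381/320

obs 1: x=5/4 → posterior Inverse-Gamma(4, 305/32)
obs 2: x=3 → posterior Inverse-Gamma(9/2, 501/32)
obs 3: x=-1 → posterior Inverse-Gamma(5, 505/32)
obs 4: x=4 → posterior Inverse-Gamma(11/2, 829/32)
obs 5: x=4 → posterior Inverse-Gamma(6, 1153/32)
obs 6: x=-1/2 → posterior Inverse-Gamma(13/2, 1153/32)
obs 7: x=-1/2 → posterior Inverse-Gamma(7, 1153/32)
obs 8: x=-1 → posterior Inverse-Gamma(15/2, 1157/32)
obs 9: x=5 → posterior Inverse-Gamma(8, 1641/32)
obs 10: x=6 → posterior Inverse-Gamma(17/2, 2317/32)
obs 11: x=-5/2 → posterior Inverse-Gamma(9, 2381/32)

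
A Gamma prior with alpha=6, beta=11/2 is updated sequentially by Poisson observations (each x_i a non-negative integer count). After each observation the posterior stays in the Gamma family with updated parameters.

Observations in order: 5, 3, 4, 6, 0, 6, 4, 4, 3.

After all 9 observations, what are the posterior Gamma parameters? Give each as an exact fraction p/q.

alpha=41, beta=29/2

obs 1: x=5 → posterior Gamma(11, 13/2)
obs 2: x=3 → posterior Gamma(14, 15/2)
obs 3: x=4 → posterior Gamma(18, 17/2)
obs 4: x=6 → posterior Gamma(24, 19/2)
obs 5: x=0 → posterior Gamma(24, 21/2)
obs 6: x=6 → posterior Gamma(30, 23/2)
obs 7: x=4 → posterior Gamma(34, 25/2)
obs 8: x=4 → posterior Gamma(38, 27/2)
obs 9: x=3 → posterior Gamma(41, 29/2)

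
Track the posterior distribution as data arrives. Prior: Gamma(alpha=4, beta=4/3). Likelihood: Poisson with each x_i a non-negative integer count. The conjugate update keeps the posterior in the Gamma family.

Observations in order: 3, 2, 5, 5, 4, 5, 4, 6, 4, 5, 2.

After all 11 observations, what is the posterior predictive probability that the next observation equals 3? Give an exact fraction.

1562763448132155260238710433825187561710922519374518577001862892856070005148252007/8112963841460668169578900514406400000000000000000000000000000000000000000000000000

obs 1: x=3 → posterior Gamma(7, 7/3)
obs 2: x=2 → posterior Gamma(9, 10/3)
obs 3: x=5 → posterior Gamma(14, 13/3)
obs 4: x=5 → posterior Gamma(19, 16/3)
obs 5: x=4 → posterior Gamma(23, 19/3)
obs 6: x=5 → posterior Gamma(28, 22/3)
obs 7: x=4 → posterior Gamma(32, 25/3)
obs 8: x=6 → posterior Gamma(38, 28/3)
obs 9: x=4 → posterior Gamma(42, 31/3)
obs 10: x=5 → posterior Gamma(47, 34/3)
obs 11: x=2 → posterior Gamma(49, 37/3)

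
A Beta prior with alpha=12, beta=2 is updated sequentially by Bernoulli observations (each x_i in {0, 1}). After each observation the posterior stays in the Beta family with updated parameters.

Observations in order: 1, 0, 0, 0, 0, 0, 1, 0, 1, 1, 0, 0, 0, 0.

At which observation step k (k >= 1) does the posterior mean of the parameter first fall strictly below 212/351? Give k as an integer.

obs 1: x=1 → posterior Beta(13, 2)
obs 2: x=0 → posterior Beta(13, 3)
obs 3: x=0 → posterior Beta(13, 4)
obs 4: x=0 → posterior Beta(13, 5)
obs 5: x=0 → posterior Beta(13, 6)
obs 6: x=0 → posterior Beta(13, 7)
obs 7: x=1 → posterior Beta(14, 7)
obs 8: x=0 → posterior Beta(14, 8)
obs 9: x=1 → posterior Beta(15, 8)
obs 10: x=1 → posterior Beta(16, 8)
obs 11: x=0 → posterior Beta(16, 9)
obs 12: x=0 → posterior Beta(16, 10)
obs 13: x=0 → posterior Beta(16, 11)
obs 14: x=0 → posterior Beta(16, 12)

k = 13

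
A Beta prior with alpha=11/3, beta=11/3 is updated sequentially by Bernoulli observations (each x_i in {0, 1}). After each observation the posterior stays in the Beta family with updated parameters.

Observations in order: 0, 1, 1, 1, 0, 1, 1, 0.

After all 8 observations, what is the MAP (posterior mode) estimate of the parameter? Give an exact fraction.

obs 1: x=0 → posterior Beta(11/3, 14/3)
obs 2: x=1 → posterior Beta(14/3, 14/3)
obs 3: x=1 → posterior Beta(17/3, 14/3)
obs 4: x=1 → posterior Beta(20/3, 14/3)
obs 5: x=0 → posterior Beta(20/3, 17/3)
obs 6: x=1 → posterior Beta(23/3, 17/3)
obs 7: x=1 → posterior Beta(26/3, 17/3)
obs 8: x=0 → posterior Beta(26/3, 20/3)

23/40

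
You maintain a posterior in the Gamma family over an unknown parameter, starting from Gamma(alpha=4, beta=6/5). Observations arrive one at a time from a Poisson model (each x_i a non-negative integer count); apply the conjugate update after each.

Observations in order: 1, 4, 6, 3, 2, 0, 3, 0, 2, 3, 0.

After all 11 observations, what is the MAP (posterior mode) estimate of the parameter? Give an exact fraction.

135/61

obs 1: x=1 → posterior Gamma(5, 11/5)
obs 2: x=4 → posterior Gamma(9, 16/5)
obs 3: x=6 → posterior Gamma(15, 21/5)
obs 4: x=3 → posterior Gamma(18, 26/5)
obs 5: x=2 → posterior Gamma(20, 31/5)
obs 6: x=0 → posterior Gamma(20, 36/5)
obs 7: x=3 → posterior Gamma(23, 41/5)
obs 8: x=0 → posterior Gamma(23, 46/5)
obs 9: x=2 → posterior Gamma(25, 51/5)
obs 10: x=3 → posterior Gamma(28, 56/5)
obs 11: x=0 → posterior Gamma(28, 61/5)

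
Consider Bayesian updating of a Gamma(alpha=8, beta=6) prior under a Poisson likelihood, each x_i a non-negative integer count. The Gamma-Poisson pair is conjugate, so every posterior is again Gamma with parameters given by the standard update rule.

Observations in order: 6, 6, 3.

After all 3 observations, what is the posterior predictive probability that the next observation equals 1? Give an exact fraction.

203847576752007525206367/1000000000000000000000000

obs 1: x=6 → posterior Gamma(14, 7)
obs 2: x=6 → posterior Gamma(20, 8)
obs 3: x=3 → posterior Gamma(23, 9)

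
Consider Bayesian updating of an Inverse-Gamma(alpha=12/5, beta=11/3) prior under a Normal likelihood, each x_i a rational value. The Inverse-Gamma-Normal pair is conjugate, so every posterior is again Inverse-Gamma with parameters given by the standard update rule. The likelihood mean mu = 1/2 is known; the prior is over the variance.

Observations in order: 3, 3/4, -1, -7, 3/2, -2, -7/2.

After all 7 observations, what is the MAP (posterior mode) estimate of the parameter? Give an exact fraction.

obs 1: x=3 → posterior Inverse-Gamma(29/10, 163/24)
obs 2: x=3/4 → posterior Inverse-Gamma(17/5, 655/96)
obs 3: x=-1 → posterior Inverse-Gamma(39/10, 763/96)
obs 4: x=-7 → posterior Inverse-Gamma(22/5, 3463/96)
obs 5: x=3/2 → posterior Inverse-Gamma(49/10, 3511/96)
obs 6: x=-2 → posterior Inverse-Gamma(27/5, 3811/96)
obs 7: x=-7/2 → posterior Inverse-Gamma(59/10, 4579/96)

22895/3312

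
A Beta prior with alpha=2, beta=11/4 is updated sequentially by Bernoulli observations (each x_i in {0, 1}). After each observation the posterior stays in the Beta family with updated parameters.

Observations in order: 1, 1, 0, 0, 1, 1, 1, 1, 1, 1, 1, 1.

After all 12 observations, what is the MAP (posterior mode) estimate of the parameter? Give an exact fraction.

44/59

obs 1: x=1 → posterior Beta(3, 11/4)
obs 2: x=1 → posterior Beta(4, 11/4)
obs 3: x=0 → posterior Beta(4, 15/4)
obs 4: x=0 → posterior Beta(4, 19/4)
obs 5: x=1 → posterior Beta(5, 19/4)
obs 6: x=1 → posterior Beta(6, 19/4)
obs 7: x=1 → posterior Beta(7, 19/4)
obs 8: x=1 → posterior Beta(8, 19/4)
obs 9: x=1 → posterior Beta(9, 19/4)
obs 10: x=1 → posterior Beta(10, 19/4)
obs 11: x=1 → posterior Beta(11, 19/4)
obs 12: x=1 → posterior Beta(12, 19/4)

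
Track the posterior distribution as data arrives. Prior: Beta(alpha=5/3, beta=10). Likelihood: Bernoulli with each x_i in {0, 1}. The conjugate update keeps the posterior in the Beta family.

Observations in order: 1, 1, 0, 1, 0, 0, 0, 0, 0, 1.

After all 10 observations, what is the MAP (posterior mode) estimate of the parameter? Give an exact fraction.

14/59

obs 1: x=1 → posterior Beta(8/3, 10)
obs 2: x=1 → posterior Beta(11/3, 10)
obs 3: x=0 → posterior Beta(11/3, 11)
obs 4: x=1 → posterior Beta(14/3, 11)
obs 5: x=0 → posterior Beta(14/3, 12)
obs 6: x=0 → posterior Beta(14/3, 13)
obs 7: x=0 → posterior Beta(14/3, 14)
obs 8: x=0 → posterior Beta(14/3, 15)
obs 9: x=0 → posterior Beta(14/3, 16)
obs 10: x=1 → posterior Beta(17/3, 16)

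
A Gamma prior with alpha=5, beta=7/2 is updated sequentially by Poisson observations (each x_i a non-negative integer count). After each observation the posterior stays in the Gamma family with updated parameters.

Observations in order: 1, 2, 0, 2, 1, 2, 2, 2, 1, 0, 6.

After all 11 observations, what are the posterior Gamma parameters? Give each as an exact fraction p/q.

alpha=24, beta=29/2

obs 1: x=1 → posterior Gamma(6, 9/2)
obs 2: x=2 → posterior Gamma(8, 11/2)
obs 3: x=0 → posterior Gamma(8, 13/2)
obs 4: x=2 → posterior Gamma(10, 15/2)
obs 5: x=1 → posterior Gamma(11, 17/2)
obs 6: x=2 → posterior Gamma(13, 19/2)
obs 7: x=2 → posterior Gamma(15, 21/2)
obs 8: x=2 → posterior Gamma(17, 23/2)
obs 9: x=1 → posterior Gamma(18, 25/2)
obs 10: x=0 → posterior Gamma(18, 27/2)
obs 11: x=6 → posterior Gamma(24, 29/2)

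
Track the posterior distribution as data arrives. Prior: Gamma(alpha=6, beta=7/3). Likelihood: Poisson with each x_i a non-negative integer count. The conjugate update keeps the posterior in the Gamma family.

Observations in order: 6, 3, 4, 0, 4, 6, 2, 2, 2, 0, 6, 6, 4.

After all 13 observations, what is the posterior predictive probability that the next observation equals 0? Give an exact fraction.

obs 1: x=6 → posterior Gamma(12, 10/3)
obs 2: x=3 → posterior Gamma(15, 13/3)
obs 3: x=4 → posterior Gamma(19, 16/3)
obs 4: x=0 → posterior Gamma(19, 19/3)
obs 5: x=4 → posterior Gamma(23, 22/3)
obs 6: x=6 → posterior Gamma(29, 25/3)
obs 7: x=2 → posterior Gamma(31, 28/3)
obs 8: x=2 → posterior Gamma(33, 31/3)
obs 9: x=2 → posterior Gamma(35, 34/3)
obs 10: x=0 → posterior Gamma(35, 37/3)
obs 11: x=6 → posterior Gamma(41, 40/3)
obs 12: x=6 → posterior Gamma(47, 43/3)
obs 13: x=4 → posterior Gamma(51, 46/3)

6319015428822179884306933359518551729264521395656280376233186129004475939997976887296/158489348971613141575887740685910623732002956746326644645760871238192881522209474940049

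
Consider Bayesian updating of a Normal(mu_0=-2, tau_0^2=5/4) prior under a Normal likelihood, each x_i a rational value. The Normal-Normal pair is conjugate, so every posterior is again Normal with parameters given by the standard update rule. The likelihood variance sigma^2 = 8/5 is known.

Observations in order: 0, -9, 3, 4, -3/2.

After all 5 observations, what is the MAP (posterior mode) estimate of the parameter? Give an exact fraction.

-303/314

obs 1: x=0 → posterior Normal(-64/57, 40/57)
obs 2: x=-9 → posterior Normal(-289/82, 20/41)
obs 3: x=3 → posterior Normal(-2, 40/107)
obs 4: x=4 → posterior Normal(-19/22, 10/33)
obs 5: x=-3/2 → posterior Normal(-303/314, 40/157)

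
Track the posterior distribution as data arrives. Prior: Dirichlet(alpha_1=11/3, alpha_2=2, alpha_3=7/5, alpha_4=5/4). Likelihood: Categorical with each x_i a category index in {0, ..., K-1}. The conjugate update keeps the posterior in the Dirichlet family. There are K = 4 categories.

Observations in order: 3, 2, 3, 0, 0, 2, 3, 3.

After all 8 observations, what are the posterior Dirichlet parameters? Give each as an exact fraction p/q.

obs 1: x=3 → posterior Dirichlet(11/3, 2, 7/5, 9/4)
obs 2: x=2 → posterior Dirichlet(11/3, 2, 12/5, 9/4)
obs 3: x=3 → posterior Dirichlet(11/3, 2, 12/5, 13/4)
obs 4: x=0 → posterior Dirichlet(14/3, 2, 12/5, 13/4)
obs 5: x=0 → posterior Dirichlet(17/3, 2, 12/5, 13/4)
obs 6: x=2 → posterior Dirichlet(17/3, 2, 17/5, 13/4)
obs 7: x=3 → posterior Dirichlet(17/3, 2, 17/5, 17/4)
obs 8: x=3 → posterior Dirichlet(17/3, 2, 17/5, 21/4)

alpha_1=17/3, alpha_2=2, alpha_3=17/5, alpha_4=21/4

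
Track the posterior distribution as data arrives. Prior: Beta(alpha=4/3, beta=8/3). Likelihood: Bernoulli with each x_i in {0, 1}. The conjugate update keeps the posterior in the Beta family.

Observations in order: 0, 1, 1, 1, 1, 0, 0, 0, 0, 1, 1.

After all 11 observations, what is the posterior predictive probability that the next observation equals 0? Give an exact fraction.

obs 1: x=0 → posterior Beta(4/3, 11/3)
obs 2: x=1 → posterior Beta(7/3, 11/3)
obs 3: x=1 → posterior Beta(10/3, 11/3)
obs 4: x=1 → posterior Beta(13/3, 11/3)
obs 5: x=1 → posterior Beta(16/3, 11/3)
obs 6: x=0 → posterior Beta(16/3, 14/3)
obs 7: x=0 → posterior Beta(16/3, 17/3)
obs 8: x=0 → posterior Beta(16/3, 20/3)
obs 9: x=0 → posterior Beta(16/3, 23/3)
obs 10: x=1 → posterior Beta(19/3, 23/3)
obs 11: x=1 → posterior Beta(22/3, 23/3)

23/45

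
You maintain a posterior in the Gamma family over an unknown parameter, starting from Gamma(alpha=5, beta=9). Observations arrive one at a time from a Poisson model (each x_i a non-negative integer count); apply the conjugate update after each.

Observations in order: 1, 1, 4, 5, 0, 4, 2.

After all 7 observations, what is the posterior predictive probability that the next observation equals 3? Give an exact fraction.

obs 1: x=1 → posterior Gamma(6, 10)
obs 2: x=1 → posterior Gamma(7, 11)
obs 3: x=4 → posterior Gamma(11, 12)
obs 4: x=5 → posterior Gamma(16, 13)
obs 5: x=0 → posterior Gamma(16, 14)
obs 6: x=4 → posterior Gamma(20, 15)
obs 7: x=2 → posterior Gamma(22, 16)

626397659878402419098956857344/5770627412348402378939569991057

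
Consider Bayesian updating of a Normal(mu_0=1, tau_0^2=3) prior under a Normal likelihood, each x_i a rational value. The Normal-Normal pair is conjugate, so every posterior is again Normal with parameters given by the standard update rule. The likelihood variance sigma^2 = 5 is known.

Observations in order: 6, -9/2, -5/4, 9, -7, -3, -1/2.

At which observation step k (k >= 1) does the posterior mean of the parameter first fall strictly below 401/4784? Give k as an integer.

k = 7

obs 1: x=6 → posterior Normal(23/8, 15/8)
obs 2: x=-9/2 → posterior Normal(19/22, 15/11)
obs 3: x=-5/4 → posterior Normal(23/56, 15/14)
obs 4: x=9 → posterior Normal(131/68, 15/17)
obs 5: x=-7 → posterior Normal(47/80, 3/4)
obs 6: x=-3 → posterior Normal(11/92, 15/23)
obs 7: x=-1/2 → posterior Normal(5/104, 15/26)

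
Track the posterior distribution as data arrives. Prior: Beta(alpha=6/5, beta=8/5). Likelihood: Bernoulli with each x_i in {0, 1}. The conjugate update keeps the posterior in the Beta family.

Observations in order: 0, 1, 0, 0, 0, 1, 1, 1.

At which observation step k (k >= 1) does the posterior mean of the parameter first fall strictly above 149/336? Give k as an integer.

k = 2

obs 1: x=0 → posterior Beta(6/5, 13/5)
obs 2: x=1 → posterior Beta(11/5, 13/5)
obs 3: x=0 → posterior Beta(11/5, 18/5)
obs 4: x=0 → posterior Beta(11/5, 23/5)
obs 5: x=0 → posterior Beta(11/5, 28/5)
obs 6: x=1 → posterior Beta(16/5, 28/5)
obs 7: x=1 → posterior Beta(21/5, 28/5)
obs 8: x=1 → posterior Beta(26/5, 28/5)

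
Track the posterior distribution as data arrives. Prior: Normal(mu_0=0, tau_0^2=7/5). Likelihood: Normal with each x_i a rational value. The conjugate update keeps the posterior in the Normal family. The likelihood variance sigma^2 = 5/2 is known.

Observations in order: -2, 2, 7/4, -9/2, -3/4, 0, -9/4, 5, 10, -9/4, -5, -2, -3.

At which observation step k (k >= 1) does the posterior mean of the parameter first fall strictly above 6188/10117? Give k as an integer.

k = 9

obs 1: x=-2 → posterior Normal(-28/39, 35/39)
obs 2: x=2 → posterior Normal(0, 35/53)
obs 3: x=7/4 → posterior Normal(49/134, 35/67)
obs 4: x=-9/2 → posterior Normal(-77/162, 35/81)
obs 5: x=-3/4 → posterior Normal(-49/95, 7/19)
obs 6: x=0 → posterior Normal(-49/109, 35/109)
obs 7: x=-9/4 → posterior Normal(-161/246, 35/123)
obs 8: x=5 → posterior Normal(-21/274, 35/137)
obs 9: x=10 → posterior Normal(259/302, 35/151)
obs 10: x=-9/4 → posterior Normal(98/165, 7/33)
obs 11: x=-5 → posterior Normal(28/179, 35/179)
obs 12: x=-2 → posterior Normal(0, 35/193)
obs 13: x=-3 → posterior Normal(-14/69, 35/207)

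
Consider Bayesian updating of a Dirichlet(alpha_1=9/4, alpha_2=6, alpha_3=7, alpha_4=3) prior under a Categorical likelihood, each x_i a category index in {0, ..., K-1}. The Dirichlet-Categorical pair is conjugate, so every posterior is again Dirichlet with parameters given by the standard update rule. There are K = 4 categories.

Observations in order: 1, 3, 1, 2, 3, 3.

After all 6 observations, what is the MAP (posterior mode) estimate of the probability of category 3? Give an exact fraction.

obs 1: x=1 → posterior Dirichlet(9/4, 7, 7, 3)
obs 2: x=3 → posterior Dirichlet(9/4, 7, 7, 4)
obs 3: x=1 → posterior Dirichlet(9/4, 8, 7, 4)
obs 4: x=2 → posterior Dirichlet(9/4, 8, 8, 4)
obs 5: x=3 → posterior Dirichlet(9/4, 8, 8, 5)
obs 6: x=3 → posterior Dirichlet(9/4, 8, 8, 6)

20/81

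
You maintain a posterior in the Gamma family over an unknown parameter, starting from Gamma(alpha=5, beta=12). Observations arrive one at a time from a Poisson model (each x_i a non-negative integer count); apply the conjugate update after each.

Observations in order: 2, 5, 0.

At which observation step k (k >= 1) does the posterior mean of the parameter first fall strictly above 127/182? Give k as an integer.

obs 1: x=2 → posterior Gamma(7, 13)
obs 2: x=5 → posterior Gamma(12, 14)
obs 3: x=0 → posterior Gamma(12, 15)

k = 2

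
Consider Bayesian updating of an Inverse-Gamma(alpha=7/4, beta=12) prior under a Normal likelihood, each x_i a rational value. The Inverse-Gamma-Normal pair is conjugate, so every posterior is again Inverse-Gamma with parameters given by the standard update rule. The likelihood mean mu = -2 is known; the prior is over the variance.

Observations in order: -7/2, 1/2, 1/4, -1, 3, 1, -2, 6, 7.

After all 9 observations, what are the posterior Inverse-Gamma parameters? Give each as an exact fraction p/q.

obs 1: x=-7/2 → posterior Inverse-Gamma(9/4, 105/8)
obs 2: x=1/2 → posterior Inverse-Gamma(11/4, 65/4)
obs 3: x=1/4 → posterior Inverse-Gamma(13/4, 601/32)
obs 4: x=-1 → posterior Inverse-Gamma(15/4, 617/32)
obs 5: x=3 → posterior Inverse-Gamma(17/4, 1017/32)
obs 6: x=1 → posterior Inverse-Gamma(19/4, 1161/32)
obs 7: x=-2 → posterior Inverse-Gamma(21/4, 1161/32)
obs 8: x=6 → posterior Inverse-Gamma(23/4, 2185/32)
obs 9: x=7 → posterior Inverse-Gamma(25/4, 3481/32)

alpha=25/4, beta=3481/32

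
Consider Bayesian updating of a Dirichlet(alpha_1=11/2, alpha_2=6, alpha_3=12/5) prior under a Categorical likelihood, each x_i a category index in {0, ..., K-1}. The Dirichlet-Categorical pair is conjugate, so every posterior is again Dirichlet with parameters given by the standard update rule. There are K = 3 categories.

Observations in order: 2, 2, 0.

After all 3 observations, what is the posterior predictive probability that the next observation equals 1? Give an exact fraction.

obs 1: x=2 → posterior Dirichlet(11/2, 6, 17/5)
obs 2: x=2 → posterior Dirichlet(11/2, 6, 22/5)
obs 3: x=0 → posterior Dirichlet(13/2, 6, 22/5)

60/169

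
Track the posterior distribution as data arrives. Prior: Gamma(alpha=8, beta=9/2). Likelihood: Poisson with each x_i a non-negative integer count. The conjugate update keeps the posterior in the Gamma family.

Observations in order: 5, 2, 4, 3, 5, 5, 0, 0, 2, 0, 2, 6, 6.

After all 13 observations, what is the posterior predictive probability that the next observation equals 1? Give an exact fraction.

12518069599068710013363060294989393306241595382743980735540390014648437500000/69483946829049631418732401130460520284154662726180186608059352312305811442277

obs 1: x=5 → posterior Gamma(13, 11/2)
obs 2: x=2 → posterior Gamma(15, 13/2)
obs 3: x=4 → posterior Gamma(19, 15/2)
obs 4: x=3 → posterior Gamma(22, 17/2)
obs 5: x=5 → posterior Gamma(27, 19/2)
obs 6: x=5 → posterior Gamma(32, 21/2)
obs 7: x=0 → posterior Gamma(32, 23/2)
obs 8: x=0 → posterior Gamma(32, 25/2)
obs 9: x=2 → posterior Gamma(34, 27/2)
obs 10: x=0 → posterior Gamma(34, 29/2)
obs 11: x=2 → posterior Gamma(36, 31/2)
obs 12: x=6 → posterior Gamma(42, 33/2)
obs 13: x=6 → posterior Gamma(48, 35/2)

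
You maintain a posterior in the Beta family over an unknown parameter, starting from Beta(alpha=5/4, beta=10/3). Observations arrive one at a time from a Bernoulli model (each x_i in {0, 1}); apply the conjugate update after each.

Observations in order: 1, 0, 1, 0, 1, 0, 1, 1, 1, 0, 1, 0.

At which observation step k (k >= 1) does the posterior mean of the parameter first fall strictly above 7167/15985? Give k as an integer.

obs 1: x=1 → posterior Beta(9/4, 10/3)
obs 2: x=0 → posterior Beta(9/4, 13/3)
obs 3: x=1 → posterior Beta(13/4, 13/3)
obs 4: x=0 → posterior Beta(13/4, 16/3)
obs 5: x=1 → posterior Beta(17/4, 16/3)
obs 6: x=0 → posterior Beta(17/4, 19/3)
obs 7: x=1 → posterior Beta(21/4, 19/3)
obs 8: x=1 → posterior Beta(25/4, 19/3)
obs 9: x=1 → posterior Beta(29/4, 19/3)
obs 10: x=0 → posterior Beta(29/4, 22/3)
obs 11: x=1 → posterior Beta(33/4, 22/3)
obs 12: x=0 → posterior Beta(33/4, 25/3)

k = 7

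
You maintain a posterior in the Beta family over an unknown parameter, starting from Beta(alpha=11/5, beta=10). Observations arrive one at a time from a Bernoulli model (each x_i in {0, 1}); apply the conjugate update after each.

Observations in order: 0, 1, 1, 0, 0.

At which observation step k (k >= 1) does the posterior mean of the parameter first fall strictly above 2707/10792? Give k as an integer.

k = 3

obs 1: x=0 → posterior Beta(11/5, 11)
obs 2: x=1 → posterior Beta(16/5, 11)
obs 3: x=1 → posterior Beta(21/5, 11)
obs 4: x=0 → posterior Beta(21/5, 12)
obs 5: x=0 → posterior Beta(21/5, 13)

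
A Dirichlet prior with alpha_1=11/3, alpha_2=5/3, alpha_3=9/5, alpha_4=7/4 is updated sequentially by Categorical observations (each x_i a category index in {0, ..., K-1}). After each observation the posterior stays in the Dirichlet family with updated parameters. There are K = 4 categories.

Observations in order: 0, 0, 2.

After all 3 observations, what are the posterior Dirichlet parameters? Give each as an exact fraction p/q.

alpha_1=17/3, alpha_2=5/3, alpha_3=14/5, alpha_4=7/4

obs 1: x=0 → posterior Dirichlet(14/3, 5/3, 9/5, 7/4)
obs 2: x=0 → posterior Dirichlet(17/3, 5/3, 9/5, 7/4)
obs 3: x=2 → posterior Dirichlet(17/3, 5/3, 14/5, 7/4)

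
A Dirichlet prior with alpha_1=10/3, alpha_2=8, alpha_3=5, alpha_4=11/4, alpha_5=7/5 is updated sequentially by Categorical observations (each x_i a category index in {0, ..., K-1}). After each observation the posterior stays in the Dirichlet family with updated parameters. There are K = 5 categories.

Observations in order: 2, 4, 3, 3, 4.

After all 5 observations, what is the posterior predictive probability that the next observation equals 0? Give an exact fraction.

200/1529

obs 1: x=2 → posterior Dirichlet(10/3, 8, 6, 11/4, 7/5)
obs 2: x=4 → posterior Dirichlet(10/3, 8, 6, 11/4, 12/5)
obs 3: x=3 → posterior Dirichlet(10/3, 8, 6, 15/4, 12/5)
obs 4: x=3 → posterior Dirichlet(10/3, 8, 6, 19/4, 12/5)
obs 5: x=4 → posterior Dirichlet(10/3, 8, 6, 19/4, 17/5)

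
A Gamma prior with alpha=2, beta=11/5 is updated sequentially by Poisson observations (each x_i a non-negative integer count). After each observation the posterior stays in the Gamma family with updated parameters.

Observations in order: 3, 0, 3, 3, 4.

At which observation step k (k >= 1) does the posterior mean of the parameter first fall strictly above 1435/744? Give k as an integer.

obs 1: x=3 → posterior Gamma(5, 16/5)
obs 2: x=0 → posterior Gamma(5, 21/5)
obs 3: x=3 → posterior Gamma(8, 26/5)
obs 4: x=3 → posterior Gamma(11, 31/5)
obs 5: x=4 → posterior Gamma(15, 36/5)

k = 5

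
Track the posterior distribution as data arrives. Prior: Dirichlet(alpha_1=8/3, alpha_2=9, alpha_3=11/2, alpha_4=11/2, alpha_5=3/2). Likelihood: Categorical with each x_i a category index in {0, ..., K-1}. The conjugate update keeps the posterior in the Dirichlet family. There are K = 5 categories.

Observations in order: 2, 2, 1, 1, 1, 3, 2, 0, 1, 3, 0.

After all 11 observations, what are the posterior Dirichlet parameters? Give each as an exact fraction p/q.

alpha_1=14/3, alpha_2=13, alpha_3=17/2, alpha_4=15/2, alpha_5=3/2

obs 1: x=2 → posterior Dirichlet(8/3, 9, 13/2, 11/2, 3/2)
obs 2: x=2 → posterior Dirichlet(8/3, 9, 15/2, 11/2, 3/2)
obs 3: x=1 → posterior Dirichlet(8/3, 10, 15/2, 11/2, 3/2)
obs 4: x=1 → posterior Dirichlet(8/3, 11, 15/2, 11/2, 3/2)
obs 5: x=1 → posterior Dirichlet(8/3, 12, 15/2, 11/2, 3/2)
obs 6: x=3 → posterior Dirichlet(8/3, 12, 15/2, 13/2, 3/2)
obs 7: x=2 → posterior Dirichlet(8/3, 12, 17/2, 13/2, 3/2)
obs 8: x=0 → posterior Dirichlet(11/3, 12, 17/2, 13/2, 3/2)
obs 9: x=1 → posterior Dirichlet(11/3, 13, 17/2, 13/2, 3/2)
obs 10: x=3 → posterior Dirichlet(11/3, 13, 17/2, 15/2, 3/2)
obs 11: x=0 → posterior Dirichlet(14/3, 13, 17/2, 15/2, 3/2)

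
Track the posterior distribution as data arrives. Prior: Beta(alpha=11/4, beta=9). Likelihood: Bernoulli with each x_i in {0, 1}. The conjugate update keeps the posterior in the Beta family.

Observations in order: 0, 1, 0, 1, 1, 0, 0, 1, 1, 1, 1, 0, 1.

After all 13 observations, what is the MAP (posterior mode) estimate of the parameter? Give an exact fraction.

3/7

obs 1: x=0 → posterior Beta(11/4, 10)
obs 2: x=1 → posterior Beta(15/4, 10)
obs 3: x=0 → posterior Beta(15/4, 11)
obs 4: x=1 → posterior Beta(19/4, 11)
obs 5: x=1 → posterior Beta(23/4, 11)
obs 6: x=0 → posterior Beta(23/4, 12)
obs 7: x=0 → posterior Beta(23/4, 13)
obs 8: x=1 → posterior Beta(27/4, 13)
obs 9: x=1 → posterior Beta(31/4, 13)
obs 10: x=1 → posterior Beta(35/4, 13)
obs 11: x=1 → posterior Beta(39/4, 13)
obs 12: x=0 → posterior Beta(39/4, 14)
obs 13: x=1 → posterior Beta(43/4, 14)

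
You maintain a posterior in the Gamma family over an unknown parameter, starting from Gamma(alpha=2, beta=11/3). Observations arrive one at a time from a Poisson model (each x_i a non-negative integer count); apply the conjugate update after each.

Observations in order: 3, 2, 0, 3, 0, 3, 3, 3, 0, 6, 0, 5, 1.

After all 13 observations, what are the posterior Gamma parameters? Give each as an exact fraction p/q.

alpha=31, beta=50/3

obs 1: x=3 → posterior Gamma(5, 14/3)
obs 2: x=2 → posterior Gamma(7, 17/3)
obs 3: x=0 → posterior Gamma(7, 20/3)
obs 4: x=3 → posterior Gamma(10, 23/3)
obs 5: x=0 → posterior Gamma(10, 26/3)
obs 6: x=3 → posterior Gamma(13, 29/3)
obs 7: x=3 → posterior Gamma(16, 32/3)
obs 8: x=3 → posterior Gamma(19, 35/3)
obs 9: x=0 → posterior Gamma(19, 38/3)
obs 10: x=6 → posterior Gamma(25, 41/3)
obs 11: x=0 → posterior Gamma(25, 44/3)
obs 12: x=5 → posterior Gamma(30, 47/3)
obs 13: x=1 → posterior Gamma(31, 50/3)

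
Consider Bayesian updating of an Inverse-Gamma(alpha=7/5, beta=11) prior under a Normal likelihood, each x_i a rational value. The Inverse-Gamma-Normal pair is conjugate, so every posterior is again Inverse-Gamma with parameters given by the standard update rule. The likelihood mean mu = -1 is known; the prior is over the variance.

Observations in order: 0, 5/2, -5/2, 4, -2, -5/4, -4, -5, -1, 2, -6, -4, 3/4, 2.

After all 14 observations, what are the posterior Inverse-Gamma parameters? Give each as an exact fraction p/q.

alpha=42/5, beta=1149/16

obs 1: x=0 → posterior Inverse-Gamma(19/10, 23/2)
obs 2: x=5/2 → posterior Inverse-Gamma(12/5, 141/8)
obs 3: x=-5/2 → posterior Inverse-Gamma(29/10, 75/4)
obs 4: x=4 → posterior Inverse-Gamma(17/5, 125/4)
obs 5: x=-2 → posterior Inverse-Gamma(39/10, 127/4)
obs 6: x=-5/4 → posterior Inverse-Gamma(22/5, 1017/32)
obs 7: x=-4 → posterior Inverse-Gamma(49/10, 1161/32)
obs 8: x=-5 → posterior Inverse-Gamma(27/5, 1417/32)
obs 9: x=-1 → posterior Inverse-Gamma(59/10, 1417/32)
obs 10: x=2 → posterior Inverse-Gamma(32/5, 1561/32)
obs 11: x=-6 → posterior Inverse-Gamma(69/10, 1961/32)
obs 12: x=-4 → posterior Inverse-Gamma(37/5, 2105/32)
obs 13: x=3/4 → posterior Inverse-Gamma(79/10, 1077/16)
obs 14: x=2 → posterior Inverse-Gamma(42/5, 1149/16)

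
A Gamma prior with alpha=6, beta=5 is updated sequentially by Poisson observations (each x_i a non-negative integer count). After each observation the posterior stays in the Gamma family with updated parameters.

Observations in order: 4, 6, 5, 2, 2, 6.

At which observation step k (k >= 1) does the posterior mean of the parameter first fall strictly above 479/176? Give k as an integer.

obs 1: x=4 → posterior Gamma(10, 6)
obs 2: x=6 → posterior Gamma(16, 7)
obs 3: x=5 → posterior Gamma(21, 8)
obs 4: x=2 → posterior Gamma(23, 9)
obs 5: x=2 → posterior Gamma(25, 10)
obs 6: x=6 → posterior Gamma(31, 11)

k = 6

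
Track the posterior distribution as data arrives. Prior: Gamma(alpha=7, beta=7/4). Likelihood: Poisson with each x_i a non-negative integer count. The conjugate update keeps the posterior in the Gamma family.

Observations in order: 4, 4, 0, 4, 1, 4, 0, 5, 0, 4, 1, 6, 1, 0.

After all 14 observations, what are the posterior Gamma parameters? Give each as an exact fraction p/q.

obs 1: x=4 → posterior Gamma(11, 11/4)
obs 2: x=4 → posterior Gamma(15, 15/4)
obs 3: x=0 → posterior Gamma(15, 19/4)
obs 4: x=4 → posterior Gamma(19, 23/4)
obs 5: x=1 → posterior Gamma(20, 27/4)
obs 6: x=4 → posterior Gamma(24, 31/4)
obs 7: x=0 → posterior Gamma(24, 35/4)
obs 8: x=5 → posterior Gamma(29, 39/4)
obs 9: x=0 → posterior Gamma(29, 43/4)
obs 10: x=4 → posterior Gamma(33, 47/4)
obs 11: x=1 → posterior Gamma(34, 51/4)
obs 12: x=6 → posterior Gamma(40, 55/4)
obs 13: x=1 → posterior Gamma(41, 59/4)
obs 14: x=0 → posterior Gamma(41, 63/4)

alpha=41, beta=63/4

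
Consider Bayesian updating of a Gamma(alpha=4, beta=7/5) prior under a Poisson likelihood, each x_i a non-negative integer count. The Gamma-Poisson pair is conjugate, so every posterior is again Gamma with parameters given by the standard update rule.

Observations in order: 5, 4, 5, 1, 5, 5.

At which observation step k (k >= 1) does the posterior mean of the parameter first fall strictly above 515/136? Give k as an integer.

k = 2

obs 1: x=5 → posterior Gamma(9, 12/5)
obs 2: x=4 → posterior Gamma(13, 17/5)
obs 3: x=5 → posterior Gamma(18, 22/5)
obs 4: x=1 → posterior Gamma(19, 27/5)
obs 5: x=5 → posterior Gamma(24, 32/5)
obs 6: x=5 → posterior Gamma(29, 37/5)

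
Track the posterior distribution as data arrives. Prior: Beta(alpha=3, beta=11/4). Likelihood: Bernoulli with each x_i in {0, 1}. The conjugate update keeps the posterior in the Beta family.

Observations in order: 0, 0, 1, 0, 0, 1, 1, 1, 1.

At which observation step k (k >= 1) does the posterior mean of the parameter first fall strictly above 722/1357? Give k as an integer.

obs 1: x=0 → posterior Beta(3, 15/4)
obs 2: x=0 → posterior Beta(3, 19/4)
obs 3: x=1 → posterior Beta(4, 19/4)
obs 4: x=0 → posterior Beta(4, 23/4)
obs 5: x=0 → posterior Beta(4, 27/4)
obs 6: x=1 → posterior Beta(5, 27/4)
obs 7: x=1 → posterior Beta(6, 27/4)
obs 8: x=1 → posterior Beta(7, 27/4)
obs 9: x=1 → posterior Beta(8, 27/4)

k = 9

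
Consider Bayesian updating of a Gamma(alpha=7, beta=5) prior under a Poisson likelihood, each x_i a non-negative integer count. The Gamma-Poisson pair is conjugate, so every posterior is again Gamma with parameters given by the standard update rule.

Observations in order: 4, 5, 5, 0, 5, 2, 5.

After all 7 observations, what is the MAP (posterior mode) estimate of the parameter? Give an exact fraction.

obs 1: x=4 → posterior Gamma(11, 6)
obs 2: x=5 → posterior Gamma(16, 7)
obs 3: x=5 → posterior Gamma(21, 8)
obs 4: x=0 → posterior Gamma(21, 9)
obs 5: x=5 → posterior Gamma(26, 10)
obs 6: x=2 → posterior Gamma(28, 11)
obs 7: x=5 → posterior Gamma(33, 12)

8/3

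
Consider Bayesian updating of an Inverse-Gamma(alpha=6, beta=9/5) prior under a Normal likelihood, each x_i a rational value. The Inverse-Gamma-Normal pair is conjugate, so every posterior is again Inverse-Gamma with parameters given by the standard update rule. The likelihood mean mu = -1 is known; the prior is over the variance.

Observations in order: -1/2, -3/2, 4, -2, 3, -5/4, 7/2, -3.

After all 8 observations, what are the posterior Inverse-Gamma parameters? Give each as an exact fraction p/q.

obs 1: x=-1/2 → posterior Inverse-Gamma(13/2, 77/40)
obs 2: x=-3/2 → posterior Inverse-Gamma(7, 41/20)
obs 3: x=4 → posterior Inverse-Gamma(15/2, 291/20)
obs 4: x=-2 → posterior Inverse-Gamma(8, 301/20)
obs 5: x=3 → posterior Inverse-Gamma(17/2, 461/20)
obs 6: x=-5/4 → posterior Inverse-Gamma(9, 3693/160)
obs 7: x=7/2 → posterior Inverse-Gamma(19/2, 5313/160)
obs 8: x=-3 → posterior Inverse-Gamma(10, 5633/160)

alpha=10, beta=5633/160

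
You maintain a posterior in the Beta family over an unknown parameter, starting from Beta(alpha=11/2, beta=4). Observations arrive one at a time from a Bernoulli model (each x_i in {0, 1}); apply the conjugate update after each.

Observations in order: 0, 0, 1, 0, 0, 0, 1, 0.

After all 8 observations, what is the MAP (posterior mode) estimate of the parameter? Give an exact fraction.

obs 1: x=0 → posterior Beta(11/2, 5)
obs 2: x=0 → posterior Beta(11/2, 6)
obs 3: x=1 → posterior Beta(13/2, 6)
obs 4: x=0 → posterior Beta(13/2, 7)
obs 5: x=0 → posterior Beta(13/2, 8)
obs 6: x=0 → posterior Beta(13/2, 9)
obs 7: x=1 → posterior Beta(15/2, 9)
obs 8: x=0 → posterior Beta(15/2, 10)

13/31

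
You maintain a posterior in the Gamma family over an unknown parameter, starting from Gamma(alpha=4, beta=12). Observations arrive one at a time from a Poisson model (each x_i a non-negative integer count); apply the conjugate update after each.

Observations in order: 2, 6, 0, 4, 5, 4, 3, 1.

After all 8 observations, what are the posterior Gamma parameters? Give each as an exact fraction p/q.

obs 1: x=2 → posterior Gamma(6, 13)
obs 2: x=6 → posterior Gamma(12, 14)
obs 3: x=0 → posterior Gamma(12, 15)
obs 4: x=4 → posterior Gamma(16, 16)
obs 5: x=5 → posterior Gamma(21, 17)
obs 6: x=4 → posterior Gamma(25, 18)
obs 7: x=3 → posterior Gamma(28, 19)
obs 8: x=1 → posterior Gamma(29, 20)

alpha=29, beta=20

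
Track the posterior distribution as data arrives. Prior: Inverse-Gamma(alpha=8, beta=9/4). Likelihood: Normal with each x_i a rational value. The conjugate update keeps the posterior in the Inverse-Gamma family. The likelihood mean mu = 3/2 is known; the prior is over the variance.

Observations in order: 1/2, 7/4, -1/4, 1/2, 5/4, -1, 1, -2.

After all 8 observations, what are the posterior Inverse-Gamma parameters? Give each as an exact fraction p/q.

obs 1: x=1/2 → posterior Inverse-Gamma(17/2, 11/4)
obs 2: x=7/4 → posterior Inverse-Gamma(9, 89/32)
obs 3: x=-1/4 → posterior Inverse-Gamma(19/2, 69/16)
obs 4: x=1/2 → posterior Inverse-Gamma(10, 77/16)
obs 5: x=5/4 → posterior Inverse-Gamma(21/2, 155/32)
obs 6: x=-1 → posterior Inverse-Gamma(11, 255/32)
obs 7: x=1 → posterior Inverse-Gamma(23/2, 259/32)
obs 8: x=-2 → posterior Inverse-Gamma(12, 455/32)

alpha=12, beta=455/32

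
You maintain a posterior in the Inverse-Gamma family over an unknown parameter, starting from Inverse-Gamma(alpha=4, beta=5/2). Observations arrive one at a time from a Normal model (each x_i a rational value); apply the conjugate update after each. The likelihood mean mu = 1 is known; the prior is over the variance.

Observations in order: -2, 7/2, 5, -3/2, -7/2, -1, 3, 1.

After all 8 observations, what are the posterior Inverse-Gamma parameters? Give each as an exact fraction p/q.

alpha=8, beta=283/8

obs 1: x=-2 → posterior Inverse-Gamma(9/2, 7)
obs 2: x=7/2 → posterior Inverse-Gamma(5, 81/8)
obs 3: x=5 → posterior Inverse-Gamma(11/2, 145/8)
obs 4: x=-3/2 → posterior Inverse-Gamma(6, 85/4)
obs 5: x=-7/2 → posterior Inverse-Gamma(13/2, 251/8)
obs 6: x=-1 → posterior Inverse-Gamma(7, 267/8)
obs 7: x=3 → posterior Inverse-Gamma(15/2, 283/8)
obs 8: x=1 → posterior Inverse-Gamma(8, 283/8)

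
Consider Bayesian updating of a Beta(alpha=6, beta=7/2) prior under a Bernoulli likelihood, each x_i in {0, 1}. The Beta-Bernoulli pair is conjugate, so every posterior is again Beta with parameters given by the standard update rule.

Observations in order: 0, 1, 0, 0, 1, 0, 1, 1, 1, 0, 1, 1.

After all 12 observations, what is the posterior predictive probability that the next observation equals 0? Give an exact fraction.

obs 1: x=0 → posterior Beta(6, 9/2)
obs 2: x=1 → posterior Beta(7, 9/2)
obs 3: x=0 → posterior Beta(7, 11/2)
obs 4: x=0 → posterior Beta(7, 13/2)
obs 5: x=1 → posterior Beta(8, 13/2)
obs 6: x=0 → posterior Beta(8, 15/2)
obs 7: x=1 → posterior Beta(9, 15/2)
obs 8: x=1 → posterior Beta(10, 15/2)
obs 9: x=1 → posterior Beta(11, 15/2)
obs 10: x=0 → posterior Beta(11, 17/2)
obs 11: x=1 → posterior Beta(12, 17/2)
obs 12: x=1 → posterior Beta(13, 17/2)

17/43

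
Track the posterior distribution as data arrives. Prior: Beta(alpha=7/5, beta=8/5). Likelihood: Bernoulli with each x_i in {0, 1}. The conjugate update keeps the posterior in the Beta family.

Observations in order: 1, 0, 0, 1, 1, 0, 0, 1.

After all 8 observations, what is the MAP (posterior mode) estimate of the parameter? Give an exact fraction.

obs 1: x=1 → posterior Beta(12/5, 8/5)
obs 2: x=0 → posterior Beta(12/5, 13/5)
obs 3: x=0 → posterior Beta(12/5, 18/5)
obs 4: x=1 → posterior Beta(17/5, 18/5)
obs 5: x=1 → posterior Beta(22/5, 18/5)
obs 6: x=0 → posterior Beta(22/5, 23/5)
obs 7: x=0 → posterior Beta(22/5, 28/5)
obs 8: x=1 → posterior Beta(27/5, 28/5)

22/45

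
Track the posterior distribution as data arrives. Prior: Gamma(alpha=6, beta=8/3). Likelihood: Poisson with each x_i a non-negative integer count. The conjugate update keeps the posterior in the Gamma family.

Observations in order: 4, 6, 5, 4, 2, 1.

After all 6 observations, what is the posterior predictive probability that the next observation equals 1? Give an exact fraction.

349569094242483220736278352792517171216384/2567686153161211134561828214731016126483469

obs 1: x=4 → posterior Gamma(10, 11/3)
obs 2: x=6 → posterior Gamma(16, 14/3)
obs 3: x=5 → posterior Gamma(21, 17/3)
obs 4: x=4 → posterior Gamma(25, 20/3)
obs 5: x=2 → posterior Gamma(27, 23/3)
obs 6: x=1 → posterior Gamma(28, 26/3)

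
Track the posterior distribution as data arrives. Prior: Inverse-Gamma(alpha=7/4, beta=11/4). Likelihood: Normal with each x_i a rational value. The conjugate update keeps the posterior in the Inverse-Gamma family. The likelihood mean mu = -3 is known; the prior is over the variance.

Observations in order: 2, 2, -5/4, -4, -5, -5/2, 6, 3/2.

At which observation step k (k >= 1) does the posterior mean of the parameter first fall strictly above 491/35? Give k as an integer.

k = 2

obs 1: x=2 → posterior Inverse-Gamma(9/4, 61/4)
obs 2: x=2 → posterior Inverse-Gamma(11/4, 111/4)
obs 3: x=-5/4 → posterior Inverse-Gamma(13/4, 937/32)
obs 4: x=-4 → posterior Inverse-Gamma(15/4, 953/32)
obs 5: x=-5 → posterior Inverse-Gamma(17/4, 1017/32)
obs 6: x=-5/2 → posterior Inverse-Gamma(19/4, 1021/32)
obs 7: x=6 → posterior Inverse-Gamma(21/4, 2317/32)
obs 8: x=3/2 → posterior Inverse-Gamma(23/4, 2641/32)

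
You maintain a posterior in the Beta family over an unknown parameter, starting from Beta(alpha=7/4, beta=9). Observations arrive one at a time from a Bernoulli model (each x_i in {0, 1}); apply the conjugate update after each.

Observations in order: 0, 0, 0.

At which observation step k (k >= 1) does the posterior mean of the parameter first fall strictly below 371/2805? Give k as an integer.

k = 3

obs 1: x=0 → posterior Beta(7/4, 10)
obs 2: x=0 → posterior Beta(7/4, 11)
obs 3: x=0 → posterior Beta(7/4, 12)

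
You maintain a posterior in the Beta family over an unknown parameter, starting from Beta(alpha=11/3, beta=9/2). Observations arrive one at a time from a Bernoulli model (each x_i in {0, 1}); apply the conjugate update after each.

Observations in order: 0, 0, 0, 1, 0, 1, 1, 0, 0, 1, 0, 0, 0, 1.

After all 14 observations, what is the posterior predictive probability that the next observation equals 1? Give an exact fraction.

obs 1: x=0 → posterior Beta(11/3, 11/2)
obs 2: x=0 → posterior Beta(11/3, 13/2)
obs 3: x=0 → posterior Beta(11/3, 15/2)
obs 4: x=1 → posterior Beta(14/3, 15/2)
obs 5: x=0 → posterior Beta(14/3, 17/2)
obs 6: x=1 → posterior Beta(17/3, 17/2)
obs 7: x=1 → posterior Beta(20/3, 17/2)
obs 8: x=0 → posterior Beta(20/3, 19/2)
obs 9: x=0 → posterior Beta(20/3, 21/2)
obs 10: x=1 → posterior Beta(23/3, 21/2)
obs 11: x=0 → posterior Beta(23/3, 23/2)
obs 12: x=0 → posterior Beta(23/3, 25/2)
obs 13: x=0 → posterior Beta(23/3, 27/2)
obs 14: x=1 → posterior Beta(26/3, 27/2)

52/133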